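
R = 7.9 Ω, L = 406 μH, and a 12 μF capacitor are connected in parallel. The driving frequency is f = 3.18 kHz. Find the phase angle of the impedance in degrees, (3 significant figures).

ω = 2πf = 19980 rad/s
X_L = ωL = 8.11 Ω
X_C = 1/(ωC) = 4.17 Ω
Parallel: admittances add. Y = 1/R + 1/(jωL) + jωC
Y = (0.127 + j0.116) S
|Y| = 0.172 S → |Z| = 1/|Y| = 5.81 Ω, ∠Z = −∠Y = -42.6°

-42.6°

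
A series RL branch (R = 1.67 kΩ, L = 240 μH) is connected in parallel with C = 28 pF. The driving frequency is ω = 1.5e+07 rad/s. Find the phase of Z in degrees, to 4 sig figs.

X_L = ωL = 3600 Ω
X_C = 1/(ωC) = 2381 Ω
Branch 1 (R+jX_L): Z₁ = 1670 + j3600 Ω, |Z₁| = 3968 Ω
Branch 2 (−jX_C): Z₂ = −j2381 Ω
Parallel: Z = Z₁Z₂/(Z₁+Z₂), |Z| = 4570 Ω, ∠Z = -61.01°

-61.01°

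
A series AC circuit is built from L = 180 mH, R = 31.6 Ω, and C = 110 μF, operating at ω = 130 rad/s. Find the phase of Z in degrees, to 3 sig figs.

X_L = ωL = 23.4 Ω
X_C = 1/(ωC) = 69.9 Ω
Net reactance X = X_L − X_C = -46.5 Ω
Z = 31.6 − j46.5 Ω
|Z| = √(31.6² + 46.5²) = 56.2 Ω
∠Z = arctan(-46.5/31.6) = -55.8°

-55.8°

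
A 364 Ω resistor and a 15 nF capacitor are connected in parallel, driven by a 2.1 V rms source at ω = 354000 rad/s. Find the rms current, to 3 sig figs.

12.6 mA

X_C = 1/(ωC) = 188 Ω
Parallel: admittances add. Y = 1/R + jωC
Y = (0.00275 + j0.00531) S
|Y| = 0.00598 S → |Z| = 1/|Y| = 167 Ω, ∠Z = −∠Y = -62.6°
I = V/|Z| = 2.1/167 = 12.6 mA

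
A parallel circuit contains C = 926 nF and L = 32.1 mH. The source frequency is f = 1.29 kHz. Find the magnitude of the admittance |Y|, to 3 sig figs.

3.66 mS

ω = 2πf = 8105 rad/s
X_L = ωL = 260 Ω
X_C = 1/(ωC) = 133 Ω
Parallel: admittances add. Y = 1/(jωL) + jωC
Y = (0 + j0.00366) S
|Y| = 0.00366 S → |Z| = 1/|Y| = 273 Ω, ∠Z = −∠Y = -90.0°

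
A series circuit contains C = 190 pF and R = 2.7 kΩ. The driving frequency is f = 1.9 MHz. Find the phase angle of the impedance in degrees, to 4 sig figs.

-9.274°

ω = 2πf = 1.194e+07 rad/s
X_C = 1/(ωC) = 440.9 Ω
Z = 2700 − j440.9 Ω
|Z| = √(2700² + 440.9²) = 2736 Ω
∠Z = arctan(-440.9/2700) = -9.274°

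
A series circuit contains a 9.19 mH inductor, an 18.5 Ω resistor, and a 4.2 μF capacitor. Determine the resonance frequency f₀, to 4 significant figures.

810.1 Hz

ω₀ = 1/√(LC) = 1/√(0.00919 × 4.2e-06) = 5090 rad/s
f₀ = ω₀/(2π) = 810.1 Hz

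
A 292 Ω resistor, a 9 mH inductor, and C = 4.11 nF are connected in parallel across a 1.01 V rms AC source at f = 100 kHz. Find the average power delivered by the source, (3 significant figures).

ω = 2πf = 628300 rad/s
X_L = ωL = 5650 Ω
X_C = 1/(ωC) = 387 Ω
Parallel: admittances add. Y = 1/R + 1/(jωL) + jωC
Y = (0.00342 + j0.00241) S
|Y| = 0.00419 S → |Z| = 1/|Y| = 239 Ω, ∠Z = −∠Y = -35.1°
I = V/|Z| = 4.23 mA
P = VI cos φ = 1.01 × 0.00423 × cos(-35.1°) = 3.49 mW

3.49 mW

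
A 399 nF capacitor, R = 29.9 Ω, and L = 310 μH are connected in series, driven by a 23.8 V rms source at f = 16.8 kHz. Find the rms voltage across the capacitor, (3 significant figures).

ω = 2πf = 105600 rad/s
X_L = ωL = 32.7 Ω
X_C = 1/(ωC) = 23.7 Ω
Net reactance X = X_L − X_C = 8.98 Ω
Z = 29.9 + j8.98 Ω
|Z| = √(29.9² + 8.98²) = 31.2 Ω
I = V/|Z| = 762 mA
V_C = I·|Z_C| = 0.762 × 23.7 = 18.1 V

18.1 V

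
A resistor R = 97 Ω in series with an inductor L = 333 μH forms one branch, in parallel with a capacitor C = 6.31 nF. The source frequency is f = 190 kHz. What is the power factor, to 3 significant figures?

ω = 2πf = 1.194e+06 rad/s
X_L = ωL = 398 Ω
X_C = 1/(ωC) = 133 Ω
Branch 1 (R+jX_L): Z₁ = 97.0 + j398 Ω, |Z₁| = 409 Ω
Branch 2 (−jX_C): Z₂ = −j133 Ω
Parallel: Z = Z₁Z₂/(Z₁+Z₂), |Z| = 193 Ω, ∠Z = -83.6°
cos φ = cos(-83.6°) = 0.112

0.112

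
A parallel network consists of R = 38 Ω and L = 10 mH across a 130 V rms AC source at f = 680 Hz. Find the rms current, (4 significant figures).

ω = 2πf = 4273 rad/s
X_L = ωL = 42.73 Ω
Parallel: admittances add. Y = 1/R + 1/(jωL)
Y = (0.02632 − j0.02341) S
|Y| = 0.03522 S → |Z| = 1/|Y| = 28.39 Ω, ∠Z = −∠Y = 41.65°
I = V/|Z| = 130/28.39 = 4.578 A

4.578 A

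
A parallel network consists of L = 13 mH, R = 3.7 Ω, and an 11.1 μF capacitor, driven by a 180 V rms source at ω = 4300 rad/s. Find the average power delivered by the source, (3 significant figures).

8.76 kW

X_L = ωL = 55.9 Ω
X_C = 1/(ωC) = 21.0 Ω
Parallel: admittances add. Y = 1/R + 1/(jωL) + jωC
Y = (0.270 + j0.0298) S
|Y| = 0.272 S → |Z| = 1/|Y| = 3.68 Ω, ∠Z = −∠Y = -6.30°
I = V/|Z| = 48.9 A
P = VI cos φ = 180 × 48.9 × cos(-6.30°) = 8.76 kW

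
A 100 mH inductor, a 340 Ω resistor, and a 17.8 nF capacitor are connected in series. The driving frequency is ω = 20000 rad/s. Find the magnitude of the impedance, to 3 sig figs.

X_L = ωL = 2000 Ω
X_C = 1/(ωC) = 2810 Ω
Net reactance X = X_L − X_C = -809 Ω
Z = 340 − j809 Ω
|Z| = √(340² + 809²) = 878 Ω

878 Ω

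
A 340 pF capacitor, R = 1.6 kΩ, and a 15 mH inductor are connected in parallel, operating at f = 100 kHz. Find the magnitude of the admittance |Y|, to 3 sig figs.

634 μS

ω = 2πf = 628300 rad/s
X_L = ωL = 9420 Ω
X_C = 1/(ωC) = 4680 Ω
Parallel: admittances add. Y = 1/R + 1/(jωL) + jωC
Y = (0.000625 + j0.000108) S
|Y| = 0.000634 S → |Z| = 1/|Y| = 1580 Ω, ∠Z = −∠Y = -9.76°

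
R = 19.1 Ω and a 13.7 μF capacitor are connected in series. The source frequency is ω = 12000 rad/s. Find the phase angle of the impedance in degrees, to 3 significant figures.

-17.7°

X_C = 1/(ωC) = 6.08 Ω
Z = 19.1 − j6.08 Ω
|Z| = √(19.1² + 6.08²) = 20.0 Ω
∠Z = arctan(-6.08/19.1) = -17.7°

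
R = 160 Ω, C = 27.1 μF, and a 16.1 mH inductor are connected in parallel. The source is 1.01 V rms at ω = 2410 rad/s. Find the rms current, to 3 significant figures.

X_L = ωL = 38.8 Ω
X_C = 1/(ωC) = 15.3 Ω
Parallel: admittances add. Y = 1/R + 1/(jωL) + jωC
Y = (0.00625 + j0.0395) S
|Y| = 0.0400 S → |Z| = 1/|Y| = 25.0 Ω, ∠Z = −∠Y = -81.0°
I = V/|Z| = 1.01/25.0 = 40.4 mA

40.4 mA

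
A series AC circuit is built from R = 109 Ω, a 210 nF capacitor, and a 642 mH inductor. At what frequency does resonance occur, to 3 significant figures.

ω₀ = 1/√(LC) = 1/√(0.642 × 2.1e-07) = 2723 rad/s
f₀ = ω₀/(2π) = 433 Hz

433 Hz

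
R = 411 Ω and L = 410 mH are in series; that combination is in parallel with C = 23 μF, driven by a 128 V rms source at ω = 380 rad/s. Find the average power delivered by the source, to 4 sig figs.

34.86 W

X_L = ωL = 155.8 Ω
X_C = 1/(ωC) = 114.4 Ω
Branch 1 (R+jX_L): Z₁ = 411.0 + j155.8 Ω, |Z₁| = 439.5 Ω
Branch 2 (−jX_C): Z₂ = −j114.4 Ω
Parallel: Z = Z₁Z₂/(Z₁+Z₂), |Z| = 121.7 Ω, ∠Z = -74.99°
I = V/|Z| = 1.051 A
P = VI cos φ = 128 × 1.051 × cos(-74.99°) = 34.86 W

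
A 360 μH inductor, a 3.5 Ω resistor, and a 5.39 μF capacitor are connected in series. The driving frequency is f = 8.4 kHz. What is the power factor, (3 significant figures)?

0.220

ω = 2πf = 52780 rad/s
X_L = ωL = 19.0 Ω
X_C = 1/(ωC) = 3.52 Ω
Net reactance X = X_L − X_C = 15.5 Ω
Z = 3.50 + j15.5 Ω
|Z| = √(3.50² + 15.5²) = 15.9 Ω
∠Z = arctan(15.5/3.50) = 77.3°
cos φ = cos(77.3°) = 0.220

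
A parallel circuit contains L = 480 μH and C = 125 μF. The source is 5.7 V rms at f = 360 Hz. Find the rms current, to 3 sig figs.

ω = 2πf = 2262 rad/s
X_L = ωL = 1.09 Ω
X_C = 1/(ωC) = 3.54 Ω
Parallel: admittances add. Y = 1/(jωL) + jωC
Y = (0 − j0.638) S
|Y| = 0.638 S → |Z| = 1/|Y| = 1.57 Ω, ∠Z = −∠Y = 90.0°
I = V/|Z| = 5.7/1.57 = 3.64 A

3.64 A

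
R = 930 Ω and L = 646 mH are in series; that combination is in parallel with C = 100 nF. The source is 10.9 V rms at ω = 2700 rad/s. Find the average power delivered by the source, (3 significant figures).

X_L = ωL = 1740 Ω
X_C = 1/(ωC) = 3700 Ω
Branch 1 (R+jX_L): Z₁ = 930 + j1740 Ω, |Z₁| = 1980 Ω
Branch 2 (−jX_C): Z₂ = −j3700 Ω
Parallel: Z = Z₁Z₂/(Z₁+Z₂), |Z| = 3380 Ω, ∠Z = 36.5°
I = V/|Z| = 3.23 mA
P = VI cos φ = 10.9 × 0.00323 × cos(36.5°) = 28.3 mW

28.3 mW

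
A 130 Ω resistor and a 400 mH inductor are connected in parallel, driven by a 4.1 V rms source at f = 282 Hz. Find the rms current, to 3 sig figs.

32.1 mA

ω = 2πf = 1772 rad/s
X_L = ωL = 709 Ω
Parallel: admittances add. Y = 1/R + 1/(jωL)
Y = (0.00769 − j0.00141) S
|Y| = 0.00782 S → |Z| = 1/|Y| = 128 Ω, ∠Z = −∠Y = 10.4°
I = V/|Z| = 4.1/128 = 32.1 mA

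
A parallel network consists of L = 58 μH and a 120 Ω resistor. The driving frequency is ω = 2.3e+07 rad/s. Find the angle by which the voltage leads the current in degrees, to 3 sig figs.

X_L = ωL = 1330 Ω
Parallel: admittances add. Y = 1/R + 1/(jωL)
Y = (0.00833 − j0.000750) S
|Y| = 0.00837 S → |Z| = 1/|Y| = 120 Ω, ∠Z = −∠Y = 5.14°

5.14°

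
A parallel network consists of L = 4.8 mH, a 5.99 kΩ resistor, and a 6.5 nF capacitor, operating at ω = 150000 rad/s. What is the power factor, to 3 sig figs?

X_L = ωL = 720 Ω
X_C = 1/(ωC) = 1030 Ω
Parallel: admittances add. Y = 1/R + 1/(jωL) + jωC
Y = (0.000167 − j0.000414) S
|Y| = 0.000446 S → |Z| = 1/|Y| = 2240 Ω, ∠Z = −∠Y = 68.0°
cos φ = cos(68.0°) = 0.374

0.374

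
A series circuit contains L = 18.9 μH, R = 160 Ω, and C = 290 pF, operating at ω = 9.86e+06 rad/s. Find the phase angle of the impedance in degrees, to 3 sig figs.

-45.6°

X_L = ωL = 186 Ω
X_C = 1/(ωC) = 350 Ω
Net reactance X = X_L − X_C = -163 Ω
Z = 160 − j163 Ω
|Z| = √(160² + 163²) = 229 Ω
∠Z = arctan(-163/160) = -45.6°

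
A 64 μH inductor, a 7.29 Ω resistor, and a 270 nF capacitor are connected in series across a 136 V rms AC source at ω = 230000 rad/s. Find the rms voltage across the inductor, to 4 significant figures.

269.8 V

X_L = ωL = 14.72 Ω
X_C = 1/(ωC) = 16.10 Ω
Net reactance X = X_L − X_C = -1.383 Ω
Z = 7.290 − j1.383 Ω
|Z| = √(7.290² + 1.383²) = 7.420 Ω
I = V/|Z| = 18.33 A
V_L = I·|Z_L| = 18.33 × 14.72 = 269.8 V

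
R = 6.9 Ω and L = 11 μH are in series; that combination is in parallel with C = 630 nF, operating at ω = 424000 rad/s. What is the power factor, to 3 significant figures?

0.446

X_L = ωL = 4.66 Ω
X_C = 1/(ωC) = 3.74 Ω
Branch 1 (R+jX_L): Z₁ = 6.90 + j4.66 Ω, |Z₁| = 8.33 Ω
Branch 2 (−jX_C): Z₂ = −j3.74 Ω
Parallel: Z = Z₁Z₂/(Z₁+Z₂), |Z| = 4.48 Ω, ∠Z = -63.5°
cos φ = cos(-63.5°) = 0.446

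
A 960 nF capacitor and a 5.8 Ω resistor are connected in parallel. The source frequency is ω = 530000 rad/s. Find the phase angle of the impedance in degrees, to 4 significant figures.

X_C = 1/(ωC) = 1.965 Ω
Parallel: admittances add. Y = 1/R + jωC
Y = (0.1724 + j0.5088) S
|Y| = 0.5372 S → |Z| = 1/|Y| = 1.861 Ω, ∠Z = −∠Y = -71.28°

-71.28°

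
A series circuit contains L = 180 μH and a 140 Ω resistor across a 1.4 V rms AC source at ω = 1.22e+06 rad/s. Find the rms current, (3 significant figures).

5.38 mA

X_L = ωL = 220 Ω
Z = 140 + j220 Ω
|Z| = √(140² + 220²) = 260 Ω
I = V/|Z| = 1.4/260 = 5.38 mA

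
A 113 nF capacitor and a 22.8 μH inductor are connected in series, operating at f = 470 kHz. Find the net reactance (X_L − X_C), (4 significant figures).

64.33 Ω

ω = 2πf = 2.953e+06 rad/s
X_L = ωL = 67.33 Ω
X_C = 1/(ωC) = 2.997 Ω
X = 67.33 − 2.997 = 64.33 Ω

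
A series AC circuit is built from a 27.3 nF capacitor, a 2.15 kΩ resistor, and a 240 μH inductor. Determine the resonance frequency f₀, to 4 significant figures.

62.18 kHz

ω₀ = 1/√(LC) = 1/√(0.00024 × 2.73e-08) = 390700 rad/s
f₀ = ω₀/(2π) = 62.18 kHz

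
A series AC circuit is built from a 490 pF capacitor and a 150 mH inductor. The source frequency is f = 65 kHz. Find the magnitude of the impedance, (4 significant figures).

56260 Ω

ω = 2πf = 408400 rad/s
X_L = ωL = 61260 Ω
X_C = 1/(ωC) = 4997 Ω
Net reactance X = X_L − X_C = 56260 Ω
Z = j56260 Ω
|Z| = √(0² + 56260²) = 56260 Ω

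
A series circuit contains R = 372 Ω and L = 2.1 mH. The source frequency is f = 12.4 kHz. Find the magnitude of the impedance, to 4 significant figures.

ω = 2πf = 77910 rad/s
X_L = ωL = 163.6 Ω
Z = 372.0 + j163.6 Ω
|Z| = √(372.0² + 163.6²) = 406.4 Ω

406.4 Ω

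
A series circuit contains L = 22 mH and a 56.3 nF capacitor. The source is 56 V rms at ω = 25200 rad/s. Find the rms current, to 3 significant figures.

372 mA

X_L = ωL = 554 Ω
X_C = 1/(ωC) = 705 Ω
Net reactance X = X_L − X_C = -150 Ω
Z = − j150 Ω
|Z| = √(0² + 150²) = 150 Ω
I = V/|Z| = 56/150 = 372 mA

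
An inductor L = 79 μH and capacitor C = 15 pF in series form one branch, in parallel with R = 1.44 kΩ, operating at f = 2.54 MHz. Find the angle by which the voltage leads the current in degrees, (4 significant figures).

ω = 2πf = 1.596e+07 rad/s
X_L = ωL = 1261 Ω
X_C = 1/(ωC) = 4177 Ω
Branch 1: Z₁ = R = 1440 Ω
Branch 2 (series LC): Z₂ = j(X_L − X_C) = −j2917 Ω
Parallel: Z = Z₁Z₂/(Z₁+Z₂), |Z| = 1291 Ω, ∠Z = -26.28°

-26.28°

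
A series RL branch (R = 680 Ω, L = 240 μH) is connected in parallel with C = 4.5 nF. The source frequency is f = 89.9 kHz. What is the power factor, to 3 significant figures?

0.531

ω = 2πf = 564900 rad/s
X_L = ωL = 136 Ω
X_C = 1/(ωC) = 393 Ω
Branch 1 (R+jX_L): Z₁ = 680 + j136 Ω, |Z₁| = 693 Ω
Branch 2 (−jX_C): Z₂ = −j393 Ω
Parallel: Z = Z₁Z₂/(Z₁+Z₂), |Z| = 375 Ω, ∠Z = -58.0°
cos φ = cos(-58.0°) = 0.531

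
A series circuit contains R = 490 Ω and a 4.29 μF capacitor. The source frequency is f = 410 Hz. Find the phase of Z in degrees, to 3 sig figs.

-10.5°

ω = 2πf = 2576 rad/s
X_C = 1/(ωC) = 90.5 Ω
Z = 490 − j90.5 Ω
|Z| = √(490² + 90.5²) = 498 Ω
∠Z = arctan(-90.5/490) = -10.5°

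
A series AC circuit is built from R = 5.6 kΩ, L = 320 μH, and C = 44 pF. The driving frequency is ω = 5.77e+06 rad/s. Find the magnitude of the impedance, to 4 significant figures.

5978 Ω

X_L = ωL = 1846 Ω
X_C = 1/(ωC) = 3939 Ω
Net reactance X = X_L − X_C = -2092 Ω
Z = 5600 − j2092 Ω
|Z| = √(5600² + 2092²) = 5978 Ω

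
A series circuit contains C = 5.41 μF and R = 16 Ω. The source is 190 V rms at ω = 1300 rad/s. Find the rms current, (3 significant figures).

1.33 A

X_C = 1/(ωC) = 142 Ω
Z = 16.0 − j142 Ω
|Z| = √(16.0² + 142²) = 143 Ω
I = V/|Z| = 190/143 = 1.33 A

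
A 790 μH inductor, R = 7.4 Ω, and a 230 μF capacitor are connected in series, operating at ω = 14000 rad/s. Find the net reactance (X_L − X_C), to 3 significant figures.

X_L = ωL = 11.1 Ω
X_C = 1/(ωC) = 0.311 Ω
X = 11.1 − 0.311 = 10.7 Ω

10.7 Ω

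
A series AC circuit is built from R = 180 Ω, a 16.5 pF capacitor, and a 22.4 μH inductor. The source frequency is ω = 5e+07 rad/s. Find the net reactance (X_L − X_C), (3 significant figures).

-92.1 Ω

X_L = ωL = 1120 Ω
X_C = 1/(ωC) = 1210 Ω
X = 1120 − 1210 = -92.1 Ω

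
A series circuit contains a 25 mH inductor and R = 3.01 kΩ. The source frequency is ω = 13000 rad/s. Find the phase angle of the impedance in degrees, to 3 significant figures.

X_L = ωL = 325 Ω
Z = 3010 + j325 Ω
|Z| = √(3010² + 325²) = 3030 Ω
∠Z = arctan(325/3010) = 6.16°

6.16°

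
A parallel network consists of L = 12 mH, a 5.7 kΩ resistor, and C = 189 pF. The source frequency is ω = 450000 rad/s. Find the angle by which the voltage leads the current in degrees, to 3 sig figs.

X_L = ωL = 5400 Ω
X_C = 1/(ωC) = 11800 Ω
Parallel: admittances add. Y = 1/R + 1/(jωL) + jωC
Y = (0.000175 − j0.000100) S
|Y| = 0.000202 S → |Z| = 1/|Y| = 4950 Ω, ∠Z = −∠Y = 29.7°

29.7°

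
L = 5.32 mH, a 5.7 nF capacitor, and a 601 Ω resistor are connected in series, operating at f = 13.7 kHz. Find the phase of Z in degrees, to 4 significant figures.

ω = 2πf = 86080 rad/s
X_L = ωL = 457.9 Ω
X_C = 1/(ωC) = 2038 Ω
Net reactance X = X_L − X_C = -1580 Ω
Z = 601.0 − j1580 Ω
|Z| = √(601.0² + 1580²) = 1691 Ω
∠Z = arctan(-1580/601.0) = -69.18°

-69.18°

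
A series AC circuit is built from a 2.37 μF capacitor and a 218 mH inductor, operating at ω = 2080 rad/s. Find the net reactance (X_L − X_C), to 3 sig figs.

251 Ω

X_L = ωL = 453 Ω
X_C = 1/(ωC) = 203 Ω
X = 453 − 203 = 251 Ω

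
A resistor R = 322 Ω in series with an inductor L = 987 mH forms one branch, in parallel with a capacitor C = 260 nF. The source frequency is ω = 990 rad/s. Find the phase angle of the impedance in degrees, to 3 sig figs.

X_L = ωL = 977 Ω
X_C = 1/(ωC) = 3890 Ω
Branch 1 (R+jX_L): Z₁ = 322 + j977 Ω, |Z₁| = 1030 Ω
Branch 2 (−jX_C): Z₂ = −j3890 Ω
Parallel: Z = Z₁Z₂/(Z₁+Z₂), |Z| = 1370 Ω, ∠Z = 65.4°

65.4°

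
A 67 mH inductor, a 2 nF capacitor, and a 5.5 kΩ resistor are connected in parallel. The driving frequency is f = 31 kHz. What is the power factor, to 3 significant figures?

ω = 2πf = 194800 rad/s
X_L = ωL = 13100 Ω
X_C = 1/(ωC) = 2570 Ω
Parallel: admittances add. Y = 1/R + 1/(jωL) + jωC
Y = (0.000182 + j0.000313) S
|Y| = 0.000362 S → |Z| = 1/|Y| = 2760 Ω, ∠Z = −∠Y = -59.8°
cos φ = cos(-59.8°) = 0.502

0.502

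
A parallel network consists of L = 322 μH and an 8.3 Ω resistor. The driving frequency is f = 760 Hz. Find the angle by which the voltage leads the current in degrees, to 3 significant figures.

79.5°

ω = 2πf = 4775 rad/s
X_L = ωL = 1.54 Ω
Parallel: admittances add. Y = 1/R + 1/(jωL)
Y = (0.120 − j0.650) S
|Y| = 0.661 S → |Z| = 1/|Y| = 1.51 Ω, ∠Z = −∠Y = 79.5°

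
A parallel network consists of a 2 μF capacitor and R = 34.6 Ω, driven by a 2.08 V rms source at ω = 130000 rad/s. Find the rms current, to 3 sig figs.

X_C = 1/(ωC) = 3.85 Ω
Parallel: admittances add. Y = 1/R + jωC
Y = (0.0289 + j0.260) S
|Y| = 0.262 S → |Z| = 1/|Y| = 3.82 Ω, ∠Z = −∠Y = -83.7°
I = V/|Z| = 2.08/3.82 = 544 mA

544 mA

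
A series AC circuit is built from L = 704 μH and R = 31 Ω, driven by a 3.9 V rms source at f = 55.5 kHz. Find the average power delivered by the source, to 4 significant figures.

7.701 mW

ω = 2πf = 348700 rad/s
X_L = ωL = 245.5 Ω
Z = 31.00 + j245.5 Ω
|Z| = √(31.00² + 245.5²) = 247.4 Ω
∠Z = arctan(245.5/31.00) = 82.80°
I = V/|Z| = 15.76 mA
P = VI cos φ = 3.9 × 0.01576 × cos(82.80°) = 7.701 mW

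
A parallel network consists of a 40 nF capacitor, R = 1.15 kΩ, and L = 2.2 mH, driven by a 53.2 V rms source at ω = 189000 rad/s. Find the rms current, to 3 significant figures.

278 mA

X_L = ωL = 416 Ω
X_C = 1/(ωC) = 132 Ω
Parallel: admittances add. Y = 1/R + 1/(jωL) + jωC
Y = (0.000870 + j0.00515) S
|Y| = 0.00523 S → |Z| = 1/|Y| = 191 Ω, ∠Z = −∠Y = -80.4°
I = V/|Z| = 53.2/191 = 278 mA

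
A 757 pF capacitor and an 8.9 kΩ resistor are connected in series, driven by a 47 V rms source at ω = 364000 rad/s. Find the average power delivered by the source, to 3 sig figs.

X_C = 1/(ωC) = 3630 Ω
Z = 8900 − j3630 Ω
|Z| = √(8900² + 3630²) = 9610 Ω
∠Z = arctan(-3630/8900) = -22.2°
I = V/|Z| = 4.89 mA
P = VI cos φ = 47 × 0.00489 × cos(-22.2°) = 213 mW

213 mW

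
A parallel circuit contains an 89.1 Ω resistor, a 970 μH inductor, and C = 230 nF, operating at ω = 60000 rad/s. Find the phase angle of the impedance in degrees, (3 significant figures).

16.8°

X_L = ωL = 58.2 Ω
X_C = 1/(ωC) = 72.5 Ω
Parallel: admittances add. Y = 1/R + 1/(jωL) + jωC
Y = (0.0112 − j0.00338) S
|Y| = 0.0117 S → |Z| = 1/|Y| = 85.3 Ω, ∠Z = −∠Y = 16.8°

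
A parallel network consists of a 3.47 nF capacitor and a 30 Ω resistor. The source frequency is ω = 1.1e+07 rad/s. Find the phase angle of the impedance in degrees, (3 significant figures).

-48.9°

X_C = 1/(ωC) = 26.2 Ω
Parallel: admittances add. Y = 1/R + jωC
Y = (0.0333 + j0.0382) S
|Y| = 0.0507 S → |Z| = 1/|Y| = 19.7 Ω, ∠Z = −∠Y = -48.9°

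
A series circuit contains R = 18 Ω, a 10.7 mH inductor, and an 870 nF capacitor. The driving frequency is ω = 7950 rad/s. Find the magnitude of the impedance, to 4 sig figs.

X_L = ωL = 85.06 Ω
X_C = 1/(ωC) = 144.6 Ω
Net reactance X = X_L − X_C = -59.52 Ω
Z = 18.00 − j59.52 Ω
|Z| = √(18.00² + 59.52²) = 62.18 Ω

62.18 Ω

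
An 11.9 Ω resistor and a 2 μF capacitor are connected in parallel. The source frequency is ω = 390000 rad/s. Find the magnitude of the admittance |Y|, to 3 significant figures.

785 mS

X_C = 1/(ωC) = 1.28 Ω
Parallel: admittances add. Y = 1/R + jωC
Y = (0.0840 + j0.780) S
|Y| = 0.785 S → |Z| = 1/|Y| = 1.27 Ω, ∠Z = −∠Y = -83.9°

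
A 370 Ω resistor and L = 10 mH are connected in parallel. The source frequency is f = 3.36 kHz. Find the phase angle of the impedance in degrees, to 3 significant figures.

ω = 2πf = 21110 rad/s
X_L = ωL = 211 Ω
Parallel: admittances add. Y = 1/R + 1/(jωL)
Y = (0.00270 − j0.00474) S
|Y| = 0.00545 S → |Z| = 1/|Y| = 183 Ω, ∠Z = −∠Y = 60.3°

60.3°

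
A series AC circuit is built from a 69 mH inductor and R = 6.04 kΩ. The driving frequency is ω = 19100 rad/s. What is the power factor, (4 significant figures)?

X_L = ωL = 1318 Ω
Z = 6040 + j1318 Ω
|Z| = √(6040² + 1318²) = 6182 Ω
∠Z = arctan(1318/6040) = 12.31°
cos φ = cos(12.31°) = 0.9770

0.9770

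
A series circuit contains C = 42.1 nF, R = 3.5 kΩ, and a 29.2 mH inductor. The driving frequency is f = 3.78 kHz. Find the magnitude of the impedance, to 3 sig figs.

3510 Ω

ω = 2πf = 23750 rad/s
X_L = ωL = 694 Ω
X_C = 1/(ωC) = 1000 Ω
Net reactance X = X_L − X_C = -307 Ω
Z = 3500 − j307 Ω
|Z| = √(3500² + 307²) = 3510 Ω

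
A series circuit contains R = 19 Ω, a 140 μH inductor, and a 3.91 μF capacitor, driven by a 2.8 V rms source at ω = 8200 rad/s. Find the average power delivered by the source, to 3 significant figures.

118 mW

X_L = ωL = 1.15 Ω
X_C = 1/(ωC) = 31.2 Ω
Net reactance X = X_L − X_C = -30.0 Ω
Z = 19.0 − j30.0 Ω
|Z| = √(19.0² + 30.0²) = 35.5 Ω
∠Z = arctan(-30.0/19.0) = -57.7°
I = V/|Z| = 78.8 mA
P = VI cos φ = 2.8 × 0.0788 × cos(-57.7°) = 118 mW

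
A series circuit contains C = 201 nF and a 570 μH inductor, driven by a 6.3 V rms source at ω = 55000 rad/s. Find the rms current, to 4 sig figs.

X_L = ωL = 31.35 Ω
X_C = 1/(ωC) = 90.46 Ω
Net reactance X = X_L − X_C = -59.11 Ω
Z = − j59.11 Ω
|Z| = √(0² + 59.11²) = 59.11 Ω
I = V/|Z| = 6.3/59.11 = 106.6 mA

106.6 mA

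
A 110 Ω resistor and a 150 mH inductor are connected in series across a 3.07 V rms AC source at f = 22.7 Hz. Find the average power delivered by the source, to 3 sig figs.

ω = 2πf = 142.6 rad/s
X_L = ωL = 21.4 Ω
Z = 110 + j21.4 Ω
|Z| = √(110² + 21.4²) = 112 Ω
∠Z = arctan(21.4/110) = 11.0°
I = V/|Z| = 27.4 mA
P = VI cos φ = 3.07 × 0.0274 × cos(11.0°) = 82.6 mW

82.6 mW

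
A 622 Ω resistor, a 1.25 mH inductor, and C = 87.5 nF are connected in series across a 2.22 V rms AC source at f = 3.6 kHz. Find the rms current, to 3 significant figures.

2.83 mA

ω = 2πf = 22620 rad/s
X_L = ωL = 28.3 Ω
X_C = 1/(ωC) = 505 Ω
Net reactance X = X_L − X_C = -477 Ω
Z = 622 − j477 Ω
|Z| = √(622² + 477²) = 784 Ω
I = V/|Z| = 2.22/784 = 2.83 mA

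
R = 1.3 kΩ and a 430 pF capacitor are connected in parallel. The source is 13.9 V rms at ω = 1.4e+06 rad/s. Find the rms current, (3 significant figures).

X_C = 1/(ωC) = 1660 Ω
Parallel: admittances add. Y = 1/R + jωC
Y = (0.000769 + j0.000602) S
|Y| = 0.000977 S → |Z| = 1/|Y| = 1020 Ω, ∠Z = −∠Y = -38.0°
I = V/|Z| = 13.9/1020 = 13.6 mA

13.6 mA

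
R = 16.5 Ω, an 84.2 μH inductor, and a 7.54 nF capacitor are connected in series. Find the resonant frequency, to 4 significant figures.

ω₀ = 1/√(LC) = 1/√(8.42e-05 × 7.54e-09) = 1.255e+06 rad/s
f₀ = ω₀/(2π) = 199.7 kHz

199.7 kHz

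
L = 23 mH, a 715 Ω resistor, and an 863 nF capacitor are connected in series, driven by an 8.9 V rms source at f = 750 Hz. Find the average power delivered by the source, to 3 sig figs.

ω = 2πf = 4712 rad/s
X_L = ωL = 108 Ω
X_C = 1/(ωC) = 246 Ω
Net reactance X = X_L − X_C = -138 Ω
Z = 715 − j138 Ω
|Z| = √(715² + 138²) = 728 Ω
∠Z = arctan(-138/715) = -10.9°
I = V/|Z| = 12.2 mA
P = VI cos φ = 8.9 × 0.0122 × cos(-10.9°) = 107 mW

107 mW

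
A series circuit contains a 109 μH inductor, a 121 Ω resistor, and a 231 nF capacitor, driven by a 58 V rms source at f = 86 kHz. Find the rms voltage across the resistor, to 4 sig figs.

53.46 V

ω = 2πf = 540400 rad/s
X_L = ωL = 58.90 Ω
X_C = 1/(ωC) = 8.011 Ω
Net reactance X = X_L − X_C = 50.89 Ω
Z = 121.0 + j50.89 Ω
|Z| = √(121.0² + 50.89²) = 131.3 Ω
I = V/|Z| = 441.9 mA
V_R = I·|Z_R| = 0.4419 × 121.0 = 53.46 V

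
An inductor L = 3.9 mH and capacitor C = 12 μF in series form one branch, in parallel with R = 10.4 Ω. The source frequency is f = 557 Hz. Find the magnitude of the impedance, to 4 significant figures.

7.268 Ω

ω = 2πf = 3500 rad/s
X_L = ωL = 13.65 Ω
X_C = 1/(ωC) = 23.81 Ω
Branch 1: Z₁ = R = 10.40 Ω
Branch 2 (series LC): Z₂ = j(X_L − X_C) = −j10.16 Ω
Parallel: Z = Z₁Z₂/(Z₁+Z₂), |Z| = 7.268 Ω, ∠Z = -45.66°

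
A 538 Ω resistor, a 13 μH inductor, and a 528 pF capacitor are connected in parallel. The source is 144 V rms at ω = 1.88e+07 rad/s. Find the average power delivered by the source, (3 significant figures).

38.5 W

X_L = ωL = 244 Ω
X_C = 1/(ωC) = 101 Ω
Parallel: admittances add. Y = 1/R + 1/(jωL) + jωC
Y = (0.00186 + j0.00583) S
|Y| = 0.00612 S → |Z| = 1/|Y| = 163 Ω, ∠Z = −∠Y = -72.3°
I = V/|Z| = 882 mA
P = VI cos φ = 144 × 0.882 × cos(-72.3°) = 38.5 W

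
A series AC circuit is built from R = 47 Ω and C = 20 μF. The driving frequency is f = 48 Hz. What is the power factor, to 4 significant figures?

ω = 2πf = 301.6 rad/s
X_C = 1/(ωC) = 165.8 Ω
Z = 47.00 − j165.8 Ω
|Z| = √(47.00² + 165.8²) = 172.3 Ω
∠Z = arctan(-165.8/47.00) = -74.17°
cos φ = cos(-74.17°) = 0.2727

0.2727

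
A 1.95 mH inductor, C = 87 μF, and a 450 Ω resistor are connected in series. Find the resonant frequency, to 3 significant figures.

ω₀ = 1/√(LC) = 1/√(0.00195 × 8.7e-05) = 2428 rad/s
f₀ = ω₀/(2π) = 386 Hz

386 Hz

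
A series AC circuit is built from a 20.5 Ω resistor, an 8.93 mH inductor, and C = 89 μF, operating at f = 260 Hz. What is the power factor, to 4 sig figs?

ω = 2πf = 1634 rad/s
X_L = ωL = 14.59 Ω
X_C = 1/(ωC) = 6.878 Ω
Net reactance X = X_L − X_C = 7.710 Ω
Z = 20.50 + j7.710 Ω
|Z| = √(20.50² + 7.710²) = 21.90 Ω
∠Z = arctan(7.710/20.50) = 20.61°
cos φ = cos(20.61°) = 0.9360

0.9360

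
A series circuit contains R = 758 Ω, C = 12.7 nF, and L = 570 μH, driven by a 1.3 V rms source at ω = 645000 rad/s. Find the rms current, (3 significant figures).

1.63 mA

X_L = ωL = 368 Ω
X_C = 1/(ωC) = 122 Ω
Net reactance X = X_L − X_C = 246 Ω
Z = 758 + j246 Ω
|Z| = √(758² + 246²) = 797 Ω
I = V/|Z| = 1.3/797 = 1.63 mA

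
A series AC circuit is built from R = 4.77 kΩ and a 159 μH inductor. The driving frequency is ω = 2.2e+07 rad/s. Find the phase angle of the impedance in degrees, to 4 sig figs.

X_L = ωL = 3498 Ω
Z = 4770 + j3498 Ω
|Z| = √(4770² + 3498²) = 5915 Ω
∠Z = arctan(3498/4770) = 36.25°

36.25°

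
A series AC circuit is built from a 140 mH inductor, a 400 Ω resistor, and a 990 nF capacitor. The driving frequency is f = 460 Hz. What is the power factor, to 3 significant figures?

0.991

ω = 2πf = 2890 rad/s
X_L = ωL = 405 Ω
X_C = 1/(ωC) = 349 Ω
Net reactance X = X_L − X_C = 55.2 Ω
Z = 400 + j55.2 Ω
|Z| = √(400² + 55.2²) = 404 Ω
∠Z = arctan(55.2/400) = 7.85°
cos φ = cos(7.85°) = 0.991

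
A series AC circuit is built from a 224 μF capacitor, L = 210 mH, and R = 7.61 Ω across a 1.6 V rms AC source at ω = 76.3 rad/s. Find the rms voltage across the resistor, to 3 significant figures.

0.282 V

X_L = ωL = 16.0 Ω
X_C = 1/(ωC) = 58.5 Ω
Net reactance X = X_L − X_C = -42.5 Ω
Z = 7.61 − j42.5 Ω
|Z| = √(7.61² + 42.5²) = 43.2 Ω
I = V/|Z| = 37.1 mA
V_R = I·|Z_R| = 0.0371 × 7.61 = 0.282 V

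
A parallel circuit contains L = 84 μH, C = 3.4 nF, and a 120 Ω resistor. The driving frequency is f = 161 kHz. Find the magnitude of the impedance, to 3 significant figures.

84.9 Ω

ω = 2πf = 1.012e+06 rad/s
X_L = ωL = 85.0 Ω
X_C = 1/(ωC) = 291 Ω
Parallel: admittances add. Y = 1/R + 1/(jωL) + jωC
Y = (0.00833 − j0.00833) S
|Y| = 0.0118 S → |Z| = 1/|Y| = 84.9 Ω, ∠Z = −∠Y = 45.0°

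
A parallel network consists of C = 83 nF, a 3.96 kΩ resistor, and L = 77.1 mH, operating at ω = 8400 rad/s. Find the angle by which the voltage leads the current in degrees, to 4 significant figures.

X_L = ωL = 647.6 Ω
X_C = 1/(ωC) = 1434 Ω
Parallel: admittances add. Y = 1/R + 1/(jωL) + jωC
Y = (0.0002525 − j0.0008469) S
|Y| = 0.0008837 S → |Z| = 1/|Y| = 1132 Ω, ∠Z = −∠Y = 73.40°

73.40°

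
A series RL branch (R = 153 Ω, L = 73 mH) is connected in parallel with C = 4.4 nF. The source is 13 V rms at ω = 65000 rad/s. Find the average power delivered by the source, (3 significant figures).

X_L = ωL = 4740 Ω
X_C = 1/(ωC) = 3500 Ω
Branch 1 (R+jX_L): Z₁ = 153 + j4740 Ω, |Z₁| = 4750 Ω
Branch 2 (−jX_C): Z₂ = −j3500 Ω
Parallel: Z = Z₁Z₂/(Z₁+Z₂), |Z| = 13200 Ω, ∠Z = -84.9°
I = V/|Z| = 985 μA
P = VI cos φ = 13 × 0.000985 × cos(-84.9°) = 1.15 mW

1.15 mW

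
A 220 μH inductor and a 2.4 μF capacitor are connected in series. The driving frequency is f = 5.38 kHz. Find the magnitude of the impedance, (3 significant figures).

ω = 2πf = 33800 rad/s
X_L = ωL = 7.44 Ω
X_C = 1/(ωC) = 12.3 Ω
Net reactance X = X_L − X_C = -4.89 Ω
Z = − j4.89 Ω
|Z| = √(0² + 4.89²) = 4.89 Ω

4.89 Ω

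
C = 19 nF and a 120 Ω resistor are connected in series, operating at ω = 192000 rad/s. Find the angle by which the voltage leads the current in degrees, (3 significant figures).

X_C = 1/(ωC) = 274 Ω
Z = 120 − j274 Ω
|Z| = √(120² + 274²) = 299 Ω
∠Z = arctan(-274/120) = -66.4°

-66.4°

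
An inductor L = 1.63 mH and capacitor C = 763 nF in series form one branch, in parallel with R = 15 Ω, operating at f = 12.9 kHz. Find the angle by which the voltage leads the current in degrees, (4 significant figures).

7.371°

ω = 2πf = 81050 rad/s
X_L = ωL = 132.1 Ω
X_C = 1/(ωC) = 16.17 Ω
Branch 1: Z₁ = R = 15.00 Ω
Branch 2 (series LC): Z₂ = j(X_L − X_C) = j115.9 Ω
Parallel: Z = Z₁Z₂/(Z₁+Z₂), |Z| = 14.88 Ω, ∠Z = 7.371°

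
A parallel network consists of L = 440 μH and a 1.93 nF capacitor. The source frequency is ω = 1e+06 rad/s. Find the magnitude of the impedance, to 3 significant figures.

2920 Ω

X_L = ωL = 440 Ω
X_C = 1/(ωC) = 518 Ω
Parallel: admittances add. Y = 1/(jωL) + jωC
Y = (0 − j0.000343) S
|Y| = 0.000343 S → |Z| = 1/|Y| = 2920 Ω, ∠Z = −∠Y = 90.0°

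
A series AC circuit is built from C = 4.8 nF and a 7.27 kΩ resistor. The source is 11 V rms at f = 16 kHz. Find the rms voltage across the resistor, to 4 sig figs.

10.58 V

ω = 2πf = 100500 rad/s
X_C = 1/(ωC) = 2072 Ω
Z = 7270 − j2072 Ω
|Z| = √(7270² + 2072²) = 7560 Ω
I = V/|Z| = 1.455 mA
V_R = I·|Z_R| = 0.001455 × 7270 = 10.58 V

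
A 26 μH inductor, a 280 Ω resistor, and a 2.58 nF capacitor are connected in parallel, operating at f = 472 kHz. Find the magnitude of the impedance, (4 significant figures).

156.1 Ω

ω = 2πf = 2.966e+06 rad/s
X_L = ωL = 77.11 Ω
X_C = 1/(ωC) = 130.7 Ω
Parallel: admittances add. Y = 1/R + 1/(jωL) + jωC
Y = (0.003571 − j0.005318) S
|Y| = 0.006406 S → |Z| = 1/|Y| = 156.1 Ω, ∠Z = −∠Y = 56.11°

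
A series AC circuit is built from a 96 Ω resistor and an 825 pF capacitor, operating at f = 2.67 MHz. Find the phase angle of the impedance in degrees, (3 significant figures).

ω = 2πf = 1.678e+07 rad/s
X_C = 1/(ωC) = 72.3 Ω
Z = 96.0 − j72.3 Ω
|Z| = √(96.0² + 72.3²) = 120 Ω
∠Z = arctan(-72.3/96.0) = -37.0°

-37.0°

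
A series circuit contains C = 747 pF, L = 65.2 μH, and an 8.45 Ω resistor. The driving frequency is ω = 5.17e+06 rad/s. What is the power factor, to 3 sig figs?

0.107

X_L = ωL = 337 Ω
X_C = 1/(ωC) = 259 Ω
Net reactance X = X_L − X_C = 78.2 Ω
Z = 8.45 + j78.2 Ω
|Z| = √(8.45² + 78.2²) = 78.6 Ω
∠Z = arctan(78.2/8.45) = 83.8°
cos φ = cos(83.8°) = 0.107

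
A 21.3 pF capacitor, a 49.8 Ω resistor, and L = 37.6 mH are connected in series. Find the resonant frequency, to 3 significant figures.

178 kHz

ω₀ = 1/√(LC) = 1/√(0.0376 × 2.13e-11) = 1.117e+06 rad/s
f₀ = ω₀/(2π) = 178 kHz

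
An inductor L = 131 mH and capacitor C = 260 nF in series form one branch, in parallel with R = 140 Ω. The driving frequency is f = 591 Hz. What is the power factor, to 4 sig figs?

ω = 2πf = 3713 rad/s
X_L = ωL = 486.5 Ω
X_C = 1/(ωC) = 1036 Ω
Branch 1: Z₁ = R = 140.0 Ω
Branch 2 (series LC): Z₂ = j(X_L − X_C) = −j549.3 Ω
Parallel: Z = Z₁Z₂/(Z₁+Z₂), |Z| = 135.7 Ω, ∠Z = -14.30°
cos φ = cos(-14.30°) = 0.9690

0.9690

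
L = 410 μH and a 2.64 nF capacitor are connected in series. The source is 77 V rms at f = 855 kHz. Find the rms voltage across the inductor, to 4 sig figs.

79.55 V

ω = 2πf = 5.372e+06 rad/s
X_L = ωL = 2203 Ω
X_C = 1/(ωC) = 70.51 Ω
Net reactance X = X_L − X_C = 2132 Ω
Z = j2132 Ω
|Z| = √(0² + 2132²) = 2132 Ω
I = V/|Z| = 36.12 mA
V_L = I·|Z_L| = 0.03612 × 2203 = 79.55 V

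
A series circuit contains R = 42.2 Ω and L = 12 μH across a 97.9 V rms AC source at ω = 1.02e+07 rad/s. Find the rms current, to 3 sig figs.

756 mA

X_L = ωL = 122 Ω
Z = 42.2 + j122 Ω
|Z| = √(42.2² + 122²) = 129 Ω
I = V/|Z| = 97.9/129 = 756 mA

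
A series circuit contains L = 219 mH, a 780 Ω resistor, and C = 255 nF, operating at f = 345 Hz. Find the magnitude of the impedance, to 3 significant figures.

ω = 2πf = 2168 rad/s
X_L = ωL = 475 Ω
X_C = 1/(ωC) = 1810 Ω
Net reactance X = X_L − X_C = -1330 Ω
Z = 780 − j1330 Ω
|Z| = √(780² + 1330²) = 1550 Ω

1550 Ω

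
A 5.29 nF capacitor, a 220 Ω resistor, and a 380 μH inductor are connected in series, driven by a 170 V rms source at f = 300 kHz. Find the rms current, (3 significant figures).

ω = 2πf = 1.885e+06 rad/s
X_L = ωL = 716 Ω
X_C = 1/(ωC) = 100 Ω
Net reactance X = X_L − X_C = 616 Ω
Z = 220 + j616 Ω
|Z| = √(220² + 616²) = 654 Ω
I = V/|Z| = 170/654 = 260 mA

260 mA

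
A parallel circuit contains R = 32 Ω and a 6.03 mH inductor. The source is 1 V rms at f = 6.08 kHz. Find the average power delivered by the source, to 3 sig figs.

31.2 mW

ω = 2πf = 38200 rad/s
X_L = ωL = 230 Ω
Parallel: admittances add. Y = 1/R + 1/(jωL)
Y = (0.0312 − j0.00434) S
|Y| = 0.0316 S → |Z| = 1/|Y| = 31.7 Ω, ∠Z = −∠Y = 7.91°
I = V/|Z| = 31.6 mA
P = VI cos φ = 1 × 0.0316 × cos(7.91°) = 31.2 mW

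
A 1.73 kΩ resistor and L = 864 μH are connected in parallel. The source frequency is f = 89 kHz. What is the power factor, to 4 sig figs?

0.2690

ω = 2πf = 559200 rad/s
X_L = ωL = 483.2 Ω
Parallel: admittances add. Y = 1/R + 1/(jωL)
Y = (0.0005780 − j0.002070) S
|Y| = 0.002149 S → |Z| = 1/|Y| = 465.3 Ω, ∠Z = −∠Y = 74.40°
cos φ = cos(74.40°) = 0.2690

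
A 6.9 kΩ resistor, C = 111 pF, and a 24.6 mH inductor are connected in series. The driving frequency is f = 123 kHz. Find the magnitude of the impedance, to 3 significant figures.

10100 Ω

ω = 2πf = 772800 rad/s
X_L = ωL = 19000 Ω
X_C = 1/(ωC) = 11700 Ω
Net reactance X = X_L − X_C = 7350 Ω
Z = 6900 + j7350 Ω
|Z| = √(6900² + 7350²) = 10100 Ω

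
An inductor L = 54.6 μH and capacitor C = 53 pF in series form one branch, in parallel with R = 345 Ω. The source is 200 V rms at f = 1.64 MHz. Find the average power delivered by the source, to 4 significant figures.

ω = 2πf = 1.03e+07 rad/s
X_L = ωL = 562.6 Ω
X_C = 1/(ωC) = 1831 Ω
Branch 1: Z₁ = R = 345.0 Ω
Branch 2 (series LC): Z₂ = j(X_L − X_C) = −j1268 Ω
Parallel: Z = Z₁Z₂/(Z₁+Z₂), |Z| = 332.9 Ω, ∠Z = -15.22°
I = V/|Z| = 600.8 mA
P = VI cos φ = 200 × 0.6008 × cos(-15.22°) = 115.9 W

115.9 W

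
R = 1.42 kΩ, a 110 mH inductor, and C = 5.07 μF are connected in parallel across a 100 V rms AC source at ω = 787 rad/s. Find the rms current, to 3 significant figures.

X_L = ωL = 86.6 Ω
X_C = 1/(ωC) = 251 Ω
Parallel: admittances add. Y = 1/R + 1/(jωL) + jωC
Y = (0.000704 − j0.00756) S
|Y| = 0.00759 S → |Z| = 1/|Y| = 132 Ω, ∠Z = −∠Y = 84.7°
I = V/|Z| = 100/132 = 759 mA

759 mA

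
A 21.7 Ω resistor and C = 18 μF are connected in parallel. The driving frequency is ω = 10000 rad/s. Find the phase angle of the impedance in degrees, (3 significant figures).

X_C = 1/(ωC) = 5.56 Ω
Parallel: admittances add. Y = 1/R + jωC
Y = (0.0461 + j0.180) S
|Y| = 0.186 S → |Z| = 1/|Y| = 5.38 Ω, ∠Z = −∠Y = -75.6°

-75.6°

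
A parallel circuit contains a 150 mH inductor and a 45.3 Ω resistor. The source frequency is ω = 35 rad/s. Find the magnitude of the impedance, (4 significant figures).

X_L = ωL = 5.250 Ω
Parallel: admittances add. Y = 1/R + 1/(jωL)
Y = (0.02208 − j0.1905) S
|Y| = 0.1918 S → |Z| = 1/|Y| = 5.215 Ω, ∠Z = −∠Y = 83.39°

5.215 Ω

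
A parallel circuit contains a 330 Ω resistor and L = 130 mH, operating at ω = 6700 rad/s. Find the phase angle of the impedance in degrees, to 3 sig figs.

20.8°

X_L = ωL = 871 Ω
Parallel: admittances add. Y = 1/R + 1/(jωL)
Y = (0.00303 − j0.00115) S
|Y| = 0.00324 S → |Z| = 1/|Y| = 309 Ω, ∠Z = −∠Y = 20.8°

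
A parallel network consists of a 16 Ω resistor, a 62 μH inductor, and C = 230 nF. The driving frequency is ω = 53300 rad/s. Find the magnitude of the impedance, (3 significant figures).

3.37 Ω

X_L = ωL = 3.30 Ω
X_C = 1/(ωC) = 81.6 Ω
Parallel: admittances add. Y = 1/R + 1/(jωL) + jωC
Y = (0.0625 − j0.290) S
|Y| = 0.297 S → |Z| = 1/|Y| = 3.37 Ω, ∠Z = −∠Y = 77.9°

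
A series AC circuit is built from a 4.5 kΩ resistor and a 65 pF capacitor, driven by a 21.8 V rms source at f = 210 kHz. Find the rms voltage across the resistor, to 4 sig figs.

7.849 V

ω = 2πf = 1.319e+06 rad/s
X_C = 1/(ωC) = 11660 Ω
Z = 4500 − j11660 Ω
|Z| = √(4500² + 11660²) = 12500 Ω
I = V/|Z| = 1.744 mA
V_R = I·|Z_R| = 0.001744 × 4500 = 7.849 V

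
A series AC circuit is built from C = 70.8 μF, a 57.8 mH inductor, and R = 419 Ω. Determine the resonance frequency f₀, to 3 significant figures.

ω₀ = 1/√(LC) = 1/√(0.0578 × 7.08e-05) = 494.3 rad/s
f₀ = ω₀/(2π) = 78.7 Hz

78.7 Hz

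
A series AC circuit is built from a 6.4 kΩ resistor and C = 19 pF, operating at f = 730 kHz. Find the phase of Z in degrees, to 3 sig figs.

ω = 2πf = 4.587e+06 rad/s
X_C = 1/(ωC) = 11500 Ω
Z = 6400 − j11500 Ω
|Z| = √(6400² + 11500²) = 13100 Ω
∠Z = arctan(-11500/6400) = -60.8°

-60.8°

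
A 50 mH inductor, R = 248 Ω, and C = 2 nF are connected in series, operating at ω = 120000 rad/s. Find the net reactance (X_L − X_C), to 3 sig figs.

1830 Ω

X_L = ωL = 6000 Ω
X_C = 1/(ωC) = 4170 Ω
X = 6000 − 4170 = 1830 Ω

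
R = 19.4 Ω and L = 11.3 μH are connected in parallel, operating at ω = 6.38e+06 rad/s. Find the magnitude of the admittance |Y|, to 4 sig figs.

53.38 mS

X_L = ωL = 72.09 Ω
Parallel: admittances add. Y = 1/R + 1/(jωL)
Y = (0.05155 − j0.01387) S
|Y| = 0.05338 S → |Z| = 1/|Y| = 18.73 Ω, ∠Z = −∠Y = 15.06°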